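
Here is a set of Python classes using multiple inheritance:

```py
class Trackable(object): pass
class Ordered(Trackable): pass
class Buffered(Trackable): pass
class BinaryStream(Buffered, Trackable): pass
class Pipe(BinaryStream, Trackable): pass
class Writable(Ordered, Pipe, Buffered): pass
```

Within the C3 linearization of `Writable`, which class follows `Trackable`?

object

L[Writable] = Writable + merge(L[Ordered], L[Pipe], L[Buffered], [Ordered Pipe Buffered])
  take Ordered:  [Ordered Trackable object] + [Pipe BinaryStream Buffered Trackable object] + [Buffered Trackable object] + [Ordered Pipe Buffered]
  take Pipe:  [Trackable object] + [Pipe BinaryStream Buffered Trackable object] + [Buffered Trackable object] + [Pipe Buffered]
  take BinaryStream:  [Trackable object] + [BinaryStream Buffered Trackable object] + [Buffered Trackable object] + [Buffered]
  take Buffered:  [Trackable object] + [Buffered Trackable object] + [Buffered Trackable object] + [Buffered]
  take Trackable:  [Trackable object] + [Trackable object] + [Trackable object]
  take object:  [object] + [object] + [object]
MRO: Writable Ordered Pipe BinaryStream Buffered Trackable object
Trackable is at position 5; next is object.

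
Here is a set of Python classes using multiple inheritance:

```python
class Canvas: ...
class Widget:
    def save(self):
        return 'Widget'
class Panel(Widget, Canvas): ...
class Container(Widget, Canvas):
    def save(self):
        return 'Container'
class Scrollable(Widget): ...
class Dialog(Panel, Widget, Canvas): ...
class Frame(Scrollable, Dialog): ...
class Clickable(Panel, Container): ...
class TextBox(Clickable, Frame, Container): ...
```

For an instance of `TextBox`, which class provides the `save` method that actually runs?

L[TextBox] = TextBox + merge(L[Clickable], L[Frame], L[Container], [Clickable Frame Container])
  take Clickable:  [Clickable Panel Container Widget Canvas object] + [Frame Scrollable Dialog Panel Widget Canvas object] + [Container Widget Canvas object] + [Clickable Frame Container]
  take Frame:  [Panel Container Widget Canvas object] + [Frame Scrollable Dialog Panel Widget Canvas object] + [Container Widget Canvas object] + [Frame Container]
  take Scrollable:  [Panel Container Widget Canvas object] + [Scrollable Dialog Panel Widget Canvas object] + [Container Widget Canvas object] + [Container]
  take Dialog:  [Panel Container Widget Canvas object] + [Dialog Panel Widget Canvas object] + [Container Widget Canvas object] + [Container]
  take Panel:  [Panel Container Widget Canvas object] + [Panel Widget Canvas object] + [Container Widget Canvas object] + [Container]
  take Container:  [Container Widget Canvas object] + [Widget Canvas object] + [Container Widget Canvas object] + [Container]
  take Widget:  [Widget Canvas object] + [Widget Canvas object] + [Widget Canvas object]
  take Canvas:  [Canvas object] + [Canvas object] + [Canvas object]
  take object:  [object] + [object] + [object]
MRO: TextBox Clickable Frame Scrollable Dialog Panel Container Widget Canvas object
save is defined in: Container, Widget. First along the MRO is Container.

Container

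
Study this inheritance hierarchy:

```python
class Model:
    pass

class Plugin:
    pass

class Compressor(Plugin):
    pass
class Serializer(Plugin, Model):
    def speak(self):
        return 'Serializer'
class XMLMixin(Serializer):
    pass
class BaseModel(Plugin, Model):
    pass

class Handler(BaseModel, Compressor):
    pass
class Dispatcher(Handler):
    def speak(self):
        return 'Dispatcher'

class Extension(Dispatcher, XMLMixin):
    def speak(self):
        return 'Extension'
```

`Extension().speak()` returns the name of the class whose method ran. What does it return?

L[Extension] = Extension + merge(L[Dispatcher], L[XMLMixin], [Dispatcher XMLMixin])
  take Dispatcher:  [Dispatcher Handler BaseModel Compressor Plugin Model object] + [XMLMixin Serializer Plugin Model object] + [Dispatcher XMLMixin]
  take Handler:  [Handler BaseModel Compressor Plugin Model object] + [XMLMixin Serializer Plugin Model object] + [XMLMixin]
  take BaseModel:  [BaseModel Compressor Plugin Model object] + [XMLMixin Serializer Plugin Model object] + [XMLMixin]
  take Compressor:  [Compressor Plugin Model object] + [XMLMixin Serializer Plugin Model object] + [XMLMixin]
  take XMLMixin:  [Plugin Model object] + [XMLMixin Serializer Plugin Model object] + [XMLMixin]
  take Serializer:  [Plugin Model object] + [Serializer Plugin Model object]
  take Plugin:  [Plugin Model object] + [Plugin Model object]
  take Model:  [Model object] + [Model object]
  take object:  [object] + [object]
MRO: Extension Dispatcher Handler BaseModel Compressor XMLMixin Serializer Plugin Model object
speak is defined in: Dispatcher, Extension, Serializer. First along the MRO is Extension.

Extension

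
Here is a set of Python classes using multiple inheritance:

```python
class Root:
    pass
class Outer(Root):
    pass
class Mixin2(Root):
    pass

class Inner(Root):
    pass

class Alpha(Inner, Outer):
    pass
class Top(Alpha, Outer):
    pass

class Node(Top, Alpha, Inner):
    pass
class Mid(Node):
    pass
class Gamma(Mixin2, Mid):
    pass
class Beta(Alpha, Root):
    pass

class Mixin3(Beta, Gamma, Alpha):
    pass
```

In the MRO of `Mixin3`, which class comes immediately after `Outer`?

L[Mixin3] = Mixin3 + merge(L[Beta], L[Gamma], L[Alpha], [Beta Gamma Alpha])
  take Beta:  [Beta Alpha Inner Outer Root object] + [Gamma Mixin2 Mid Node Top Alpha Inner Outer Root object] + [Alpha Inner Outer Root object] + [Beta Gamma Alpha]
  take Gamma:  [Alpha Inner Outer Root object] + [Gamma Mixin2 Mid Node Top Alpha Inner Outer Root object] + [Alpha Inner Outer Root object] + [Gamma Alpha]
  take Mixin2:  [Alpha Inner Outer Root object] + [Mixin2 Mid Node Top Alpha Inner Outer Root object] + [Alpha Inner Outer Root object] + [Alpha]
  take Mid:  [Alpha Inner Outer Root object] + [Mid Node Top Alpha Inner Outer Root object] + [Alpha Inner Outer Root object] + [Alpha]
  take Node:  [Alpha Inner Outer Root object] + [Node Top Alpha Inner Outer Root object] + [Alpha Inner Outer Root object] + [Alpha]
  take Top:  [Alpha Inner Outer Root object] + [Top Alpha Inner Outer Root object] + [Alpha Inner Outer Root object] + [Alpha]
  take Alpha:  [Alpha Inner Outer Root object] + [Alpha Inner Outer Root object] + [Alpha Inner Outer Root object] + [Alpha]
  take Inner:  [Inner Outer Root object] + [Inner Outer Root object] + [Inner Outer Root object]
  take Outer:  [Outer Root object] + [Outer Root object] + [Outer Root object]
  take Root:  [Root object] + [Root object] + [Root object]
  take object:  [object] + [object] + [object]
MRO: Mixin3 Beta Gamma Mixin2 Mid Node Top Alpha Inner Outer Root object
Outer is at position 9; next is Root.

Root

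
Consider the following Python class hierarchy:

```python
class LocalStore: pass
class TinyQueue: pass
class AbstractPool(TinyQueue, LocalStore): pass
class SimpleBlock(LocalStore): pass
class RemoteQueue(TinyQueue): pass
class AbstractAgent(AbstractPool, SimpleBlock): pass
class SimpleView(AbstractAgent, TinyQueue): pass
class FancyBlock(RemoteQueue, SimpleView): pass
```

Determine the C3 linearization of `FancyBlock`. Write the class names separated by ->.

FancyBlock -> RemoteQueue -> SimpleView -> AbstractAgent -> AbstractPool -> TinyQueue -> SimpleBlock -> LocalStore -> object

L[FancyBlock] = FancyBlock + merge(L[RemoteQueue], L[SimpleView], [RemoteQueue SimpleView])
  take RemoteQueue:  [RemoteQueue TinyQueue object] + [SimpleView AbstractAgent AbstractPool TinyQueue SimpleBlock LocalStore object] + [RemoteQueue SimpleView]
  take SimpleView:  [TinyQueue object] + [SimpleView AbstractAgent AbstractPool TinyQueue SimpleBlock LocalStore object] + [SimpleView]
  take AbstractAgent:  [TinyQueue object] + [AbstractAgent AbstractPool TinyQueue SimpleBlock LocalStore object]
  take AbstractPool:  [TinyQueue object] + [AbstractPool TinyQueue SimpleBlock LocalStore object]
  take TinyQueue:  [TinyQueue object] + [TinyQueue SimpleBlock LocalStore object]
  take SimpleBlock:  [object] + [SimpleBlock LocalStore object]
  take LocalStore:  [object] + [LocalStore object]
  take object:  [object] + [object]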